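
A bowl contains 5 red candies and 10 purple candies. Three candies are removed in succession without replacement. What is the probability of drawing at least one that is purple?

89/91

P(no purple) = 5/15 × 4/14 × 3/13 = 60/2730 = 2/91.
P(at least one) = 1 − 2/91 = 89/91.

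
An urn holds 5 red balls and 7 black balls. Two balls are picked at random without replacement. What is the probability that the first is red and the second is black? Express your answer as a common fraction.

Each draw changes the counts, so multiply the conditional probabilities along the sequence:
P = 5/12 × 7/11 = 35/132.

35/132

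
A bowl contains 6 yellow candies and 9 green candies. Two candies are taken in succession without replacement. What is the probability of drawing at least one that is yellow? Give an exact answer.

P(no yellow) = 9/15 × 8/14 = 72/210 = 12/35.
P(at least one) = 1 − 12/35 = 23/35.

23/35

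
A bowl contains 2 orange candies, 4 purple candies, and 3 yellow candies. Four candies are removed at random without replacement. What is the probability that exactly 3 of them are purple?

10/63

One ordering (purple drawn first) has probability 4/9 × 3/8 × 2/7 × 5/6 = 120/3024 = 5/126.
There are C(4,3) = 4 such orderings, each equally likely, so P = 4 × 5/126 = 10/63.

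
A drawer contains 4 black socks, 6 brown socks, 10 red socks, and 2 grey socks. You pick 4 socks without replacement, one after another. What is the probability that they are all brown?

3/1463

P(all brown) = 6/22 × 5/21 × 4/20 × 3/19 = 360/175560 = 3/1463.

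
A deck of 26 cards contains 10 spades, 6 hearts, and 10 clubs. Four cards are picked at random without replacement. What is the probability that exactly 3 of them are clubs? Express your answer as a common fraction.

One ordering (clubs drawn first) has probability 10/26 × 9/25 × 8/24 × 16/23 = 11520/358800 = 48/1495.
There are C(4,3) = 4 such orderings, each equally likely, so P = 4 × 48/1495 = 192/1495.

192/1495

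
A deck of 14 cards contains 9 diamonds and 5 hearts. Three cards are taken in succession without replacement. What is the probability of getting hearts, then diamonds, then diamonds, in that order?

15/91

Multiply the probability of each draw given the previous ones:
P = 5/14 × 9/13 × 8/12 = 360/2184 = 15/91.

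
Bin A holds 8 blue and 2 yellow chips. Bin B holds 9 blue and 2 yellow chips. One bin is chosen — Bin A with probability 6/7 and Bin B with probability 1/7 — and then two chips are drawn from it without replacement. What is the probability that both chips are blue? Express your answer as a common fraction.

724/1155

From Bin A: P(both blue) = (8/10)(7/9) = 28/45.
From Bin B: P(both blue) = (9/11)(8/10) = 36/55.
Total probability = (6/7)(28/45) + (1/7)(36/55) = 724/1155.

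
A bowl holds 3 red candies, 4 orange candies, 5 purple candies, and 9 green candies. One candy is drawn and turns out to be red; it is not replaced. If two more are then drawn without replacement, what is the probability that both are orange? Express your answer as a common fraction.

3/95

With the first candy removed, 4 orange remain out of 20.
P = 4/20 × 3/19 = 12/380 = 3/95.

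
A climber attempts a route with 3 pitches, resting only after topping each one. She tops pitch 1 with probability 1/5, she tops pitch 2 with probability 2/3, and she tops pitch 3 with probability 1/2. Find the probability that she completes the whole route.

Multiplying along the chain,
P = 1/5 × 2/3 × 1/2 = 2/30 = 1/15.

1/15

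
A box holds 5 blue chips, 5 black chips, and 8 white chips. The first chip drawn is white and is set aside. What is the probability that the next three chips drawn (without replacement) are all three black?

1/68

With the first chip removed, 5 black remain out of 17.
P = 5/17 × 4/16 × 3/15 = 60/4080 = 1/68.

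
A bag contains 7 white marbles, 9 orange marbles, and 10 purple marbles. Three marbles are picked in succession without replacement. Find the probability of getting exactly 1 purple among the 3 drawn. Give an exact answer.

6/13

One ordering (purple drawn first) has probability 10/26 × 16/25 × 15/24 = 2400/15600 = 2/13.
There are C(3,1) = 3 such orderings, each equally likely, so P = 3 × 2/13 = 6/13.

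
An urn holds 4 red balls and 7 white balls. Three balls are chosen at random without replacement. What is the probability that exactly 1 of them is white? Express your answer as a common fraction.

One ordering (white drawn first) has probability 7/11 × 4/10 × 3/9 = 84/990 = 14/165.
There are C(3,1) = 3 such orderings, each equally likely, so P = 3 × 14/165 = 14/55.

14/55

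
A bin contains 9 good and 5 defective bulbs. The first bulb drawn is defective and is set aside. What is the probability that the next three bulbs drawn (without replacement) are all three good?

42/143

With the first bulb removed, 9 good remain out of 13.
P = 9/13 × 8/12 × 7/11 = 504/1716 = 42/143.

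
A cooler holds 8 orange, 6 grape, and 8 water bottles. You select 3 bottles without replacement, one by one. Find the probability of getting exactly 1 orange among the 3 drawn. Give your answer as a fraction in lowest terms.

26/55

One ordering (orange drawn first) has probability 8/22 × 14/21 × 13/20 = 1456/9240 = 26/165.
There are C(3,1) = 3 such orderings, each equally likely, so P = 3 × 26/165 = 26/55.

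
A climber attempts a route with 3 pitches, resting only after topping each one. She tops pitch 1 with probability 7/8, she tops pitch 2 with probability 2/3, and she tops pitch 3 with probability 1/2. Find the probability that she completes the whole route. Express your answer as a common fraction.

Each stage is reached only if all earlier stages succeed, so
P = 7/8 × 2/3 × 1/2 = 14/48 = 7/24.

7/24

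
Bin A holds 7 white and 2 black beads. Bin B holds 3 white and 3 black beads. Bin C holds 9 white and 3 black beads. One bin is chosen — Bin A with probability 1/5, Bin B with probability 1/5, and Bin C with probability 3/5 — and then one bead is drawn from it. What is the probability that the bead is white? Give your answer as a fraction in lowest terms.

From Bin A: P(white) = 7/9.
From Bin B: P(white) = 3/6.
From Bin C: P(white) = 9/12.
Total probability = (1/5)(7/9) + (1/5)(3/6) + (3/5)(9/12) = 127/180.

127/180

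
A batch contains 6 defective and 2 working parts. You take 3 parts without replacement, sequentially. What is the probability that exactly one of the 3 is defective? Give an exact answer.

3/28

One ordering (defective drawn first) has probability 6/8 × 2/7 × 1/6 = 12/336 = 1/28.
There are C(3,1) = 3 such orderings, each equally likely, so P = 3 × 1/28 = 3/28.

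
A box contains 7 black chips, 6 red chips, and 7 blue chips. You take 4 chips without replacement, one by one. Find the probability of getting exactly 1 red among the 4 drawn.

728/1615

One ordering (red drawn first) has probability 6/20 × 14/19 × 13/18 × 12/17 = 13104/116280 = 182/1615.
There are C(4,1) = 4 such orderings, each equally likely, so P = 4 × 182/1615 = 728/1615.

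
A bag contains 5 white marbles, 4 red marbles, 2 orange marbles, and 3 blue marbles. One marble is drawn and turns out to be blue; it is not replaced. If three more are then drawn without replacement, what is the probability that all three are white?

5/143

After the first draw, 5 of the remaining 13 marbles are white.
P = 5/13 × 4/12 × 3/11 = 60/1716 = 5/143.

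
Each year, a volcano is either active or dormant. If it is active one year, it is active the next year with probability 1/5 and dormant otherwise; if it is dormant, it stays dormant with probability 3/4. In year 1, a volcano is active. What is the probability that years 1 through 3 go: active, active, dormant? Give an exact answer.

Year 1 is given. For each transition, use the conditional probability from the current state:
P(active | active) = 1/5; P(dormant | active) = 4/5.
P = 1/5 × 4/5 = 4/25.

4/25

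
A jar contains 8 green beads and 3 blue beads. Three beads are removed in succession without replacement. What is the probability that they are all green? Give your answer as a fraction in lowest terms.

P = 8/11 × 7/10 × 6/9 = 336/990 = 56/165.

56/165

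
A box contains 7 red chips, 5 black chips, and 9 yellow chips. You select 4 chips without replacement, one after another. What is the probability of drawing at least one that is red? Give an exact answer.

712/855

P(no red) = 14/21 × 13/20 × 12/19 × 11/18 = 24024/143640 = 143/855.
P(at least one) = 1 − 143/855 = 712/855.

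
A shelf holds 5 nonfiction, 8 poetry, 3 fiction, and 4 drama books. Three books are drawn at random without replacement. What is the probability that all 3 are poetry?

P(every draw is poetry) = 8/20 × 7/19 × 6/18 = 336/6840 = 14/285.

14/285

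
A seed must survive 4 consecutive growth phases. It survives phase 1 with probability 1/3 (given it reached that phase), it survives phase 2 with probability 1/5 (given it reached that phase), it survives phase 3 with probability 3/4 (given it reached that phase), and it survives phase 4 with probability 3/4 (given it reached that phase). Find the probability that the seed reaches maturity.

3/80

Each stage is reached only if all earlier stages succeed, so
P = 1/3 × 1/5 × 3/4 × 3/4 = 9/240 = 3/80.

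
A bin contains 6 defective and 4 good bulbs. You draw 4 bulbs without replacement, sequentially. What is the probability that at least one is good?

P(no good) = 6/10 × 5/9 × 4/8 × 3/7 = 360/5040 = 1/14.
P(at least one) = 1 − 1/14 = 13/14.

13/14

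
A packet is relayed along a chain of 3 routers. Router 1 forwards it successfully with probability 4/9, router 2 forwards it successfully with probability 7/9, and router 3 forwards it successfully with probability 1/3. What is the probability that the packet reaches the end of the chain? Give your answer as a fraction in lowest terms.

Multiplying along the chain,
P = 4/9 × 7/9 × 1/3 = 28/243.

28/243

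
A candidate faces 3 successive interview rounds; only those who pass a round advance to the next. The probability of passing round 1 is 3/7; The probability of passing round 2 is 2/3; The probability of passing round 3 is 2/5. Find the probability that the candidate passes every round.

The events are sequential, so multiply the conditional probabilities:
P = 3/7 × 2/3 × 2/5 = 12/105 = 4/35.

4/35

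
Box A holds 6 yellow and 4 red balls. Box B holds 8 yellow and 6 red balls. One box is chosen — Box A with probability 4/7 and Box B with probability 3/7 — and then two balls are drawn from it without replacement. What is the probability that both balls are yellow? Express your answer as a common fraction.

88/273

From Box A: P(both yellow) = (6/10)(5/9) = 1/3.
From Box B: P(both yellow) = (8/14)(7/13) = 4/13.
Total probability = (4/7)(1/3) + (3/7)(4/13) = 88/273.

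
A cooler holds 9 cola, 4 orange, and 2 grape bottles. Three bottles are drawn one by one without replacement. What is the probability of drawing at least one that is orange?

P(no orange) = 11/15 × 10/14 × 9/13 = 990/2730 = 33/91.
P(at least one) = 1 − 33/91 = 58/91.

58/91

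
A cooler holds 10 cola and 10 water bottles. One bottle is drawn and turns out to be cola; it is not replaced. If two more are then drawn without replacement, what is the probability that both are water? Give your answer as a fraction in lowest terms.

5/19

With the first bottle removed, 10 water remain out of 19.
P = 10/19 × 9/18 = 90/342 = 5/19.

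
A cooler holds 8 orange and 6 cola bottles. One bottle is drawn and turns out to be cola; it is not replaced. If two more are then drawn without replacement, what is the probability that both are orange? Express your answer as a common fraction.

After the first draw, 8 of the remaining 13 bottles are orange.
P = 8/13 × 7/12 = 56/156 = 14/39.

14/39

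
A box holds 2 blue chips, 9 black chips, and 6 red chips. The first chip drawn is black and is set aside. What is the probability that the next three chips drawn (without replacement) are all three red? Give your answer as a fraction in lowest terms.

With the first chip removed, 6 red remain out of 16.
P = 6/16 × 5/15 × 4/14 = 120/3360 = 1/28.

1/28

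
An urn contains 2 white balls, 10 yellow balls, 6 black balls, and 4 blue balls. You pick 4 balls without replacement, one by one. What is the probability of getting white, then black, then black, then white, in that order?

Multiply the probability of each draw given the previous ones:
P = 2/22 × 6/21 × 5/20 × 1/19 = 60/175560 = 1/2926.

1/2926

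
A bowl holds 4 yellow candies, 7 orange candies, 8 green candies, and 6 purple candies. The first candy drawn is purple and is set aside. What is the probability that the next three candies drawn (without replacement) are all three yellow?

With the first candy removed, 4 yellow remain out of 24.
P = 4/24 × 3/23 × 2/22 = 24/12144 = 1/506.

1/506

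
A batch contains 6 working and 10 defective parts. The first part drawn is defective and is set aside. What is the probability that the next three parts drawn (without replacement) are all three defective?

12/65

After the first draw, 9 of the remaining 15 parts are defective.
P = 9/15 × 8/14 × 7/13 = 504/2730 = 12/65.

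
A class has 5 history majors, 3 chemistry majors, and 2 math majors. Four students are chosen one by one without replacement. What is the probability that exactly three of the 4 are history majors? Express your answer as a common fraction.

5/21

One ordering (history majors drawn first) has probability 5/10 × 4/9 × 3/8 × 5/7 = 300/5040 = 5/84.
There are C(4,3) = 4 such orderings, each equally likely, so P = 4 × 5/84 = 5/21.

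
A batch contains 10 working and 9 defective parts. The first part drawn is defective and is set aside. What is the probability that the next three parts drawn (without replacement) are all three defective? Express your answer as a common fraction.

With the first part removed, 8 defective remain out of 18.
P = 8/18 × 7/17 × 6/16 = 336/4896 = 7/102.

7/102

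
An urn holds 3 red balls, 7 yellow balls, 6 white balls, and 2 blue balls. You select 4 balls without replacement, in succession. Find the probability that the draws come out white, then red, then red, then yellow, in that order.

7/2040

Each draw changes the counts, so multiply the conditional probabilities along the sequence:
P = 6/18 × 3/17 × 2/16 × 7/15 = 252/73440 = 7/2040.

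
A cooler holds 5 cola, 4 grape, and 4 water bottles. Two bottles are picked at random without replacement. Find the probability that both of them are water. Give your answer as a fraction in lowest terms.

P = 4/13 × 3/12 = 12/156 = 1/13.

1/13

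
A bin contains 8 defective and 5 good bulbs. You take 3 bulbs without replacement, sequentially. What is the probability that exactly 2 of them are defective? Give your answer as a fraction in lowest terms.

One ordering (defective drawn first) has probability 8/13 × 7/12 × 5/11 = 280/1716 = 70/429.
There are C(3,2) = 3 such orderings, each equally likely, so P = 3 × 70/429 = 70/143.

70/143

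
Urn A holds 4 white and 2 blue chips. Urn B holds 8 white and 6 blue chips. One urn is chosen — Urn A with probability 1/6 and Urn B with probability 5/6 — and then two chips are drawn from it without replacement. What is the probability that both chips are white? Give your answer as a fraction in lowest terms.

21/65

From Urn A: P(both white) = (4/6)(3/5) = 2/5.
From Urn B: P(both white) = (8/14)(7/13) = 4/13.
Total probability = (1/6)(2/5) + (5/6)(4/13) = 21/65.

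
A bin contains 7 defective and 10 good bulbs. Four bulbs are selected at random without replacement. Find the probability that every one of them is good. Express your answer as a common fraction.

3/34

P(all good) = 10/17 × 9/16 × 8/15 × 7/14 = 5040/57120 = 3/34.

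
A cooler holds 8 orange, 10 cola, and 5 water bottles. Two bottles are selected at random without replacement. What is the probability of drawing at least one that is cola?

175/253

P(no cola) = 13/23 × 12/22 = 156/506 = 78/253.
P(at least one) = 1 − 78/253 = 175/253.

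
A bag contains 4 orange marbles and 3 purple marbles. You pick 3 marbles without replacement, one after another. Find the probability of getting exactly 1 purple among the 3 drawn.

18/35

One ordering (purple drawn first) has probability 3/7 × 4/6 × 3/5 = 36/210 = 6/35.
There are C(3,1) = 3 such orderings, each equally likely, so P = 3 × 6/35 = 18/35.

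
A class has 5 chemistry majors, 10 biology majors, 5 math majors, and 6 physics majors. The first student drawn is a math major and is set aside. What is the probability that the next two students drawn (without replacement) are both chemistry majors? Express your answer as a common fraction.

After the first draw, 5 of the remaining 25 students are chemistry majors.
P = 5/25 × 4/24 = 20/600 = 1/30.

1/30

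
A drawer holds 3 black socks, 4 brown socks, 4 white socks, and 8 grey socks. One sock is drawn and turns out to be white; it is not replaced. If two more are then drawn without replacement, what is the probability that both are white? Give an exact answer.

After the first draw, 3 of the remaining 18 socks are white.
P = 3/18 × 2/17 = 6/306 = 1/51.

1/51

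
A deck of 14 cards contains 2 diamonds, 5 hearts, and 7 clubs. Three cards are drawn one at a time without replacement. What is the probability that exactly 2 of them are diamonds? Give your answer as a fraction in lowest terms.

One ordering (diamonds drawn first) has probability 2/14 × 1/13 × 12/12 = 24/2184 = 1/91.
There are C(3,2) = 3 such orderings, each equally likely, so P = 3 × 1/91 = 3/91.

3/91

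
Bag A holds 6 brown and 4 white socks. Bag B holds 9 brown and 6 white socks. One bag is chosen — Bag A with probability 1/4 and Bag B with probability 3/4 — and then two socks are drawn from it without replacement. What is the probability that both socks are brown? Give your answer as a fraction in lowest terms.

From Bag A: P(both brown) = (6/10)(5/9) = 1/3.
From Bag B: P(both brown) = (9/15)(8/14) = 12/35.
Total probability = (1/4)(1/3) + (3/4)(12/35) = 143/420.

143/420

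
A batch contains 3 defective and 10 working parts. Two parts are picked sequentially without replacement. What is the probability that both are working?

15/26

P(every draw is working) = 10/13 × 9/12 = 90/156 = 15/26.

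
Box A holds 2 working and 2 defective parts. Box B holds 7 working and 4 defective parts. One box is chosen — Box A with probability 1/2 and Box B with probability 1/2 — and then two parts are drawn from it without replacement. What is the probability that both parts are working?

From Box A: P(both working) = (2/4)(1/3) = 1/6.
From Box B: P(both working) = (7/11)(6/10) = 21/55.
Total probability = (1/2)(1/6) + (1/2)(21/55) = 181/660.

181/660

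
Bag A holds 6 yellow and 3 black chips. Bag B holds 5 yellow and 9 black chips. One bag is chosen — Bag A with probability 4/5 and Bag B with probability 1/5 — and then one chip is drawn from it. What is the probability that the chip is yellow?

From Bag A: P(yellow) = 6/9.
From Bag B: P(yellow) = 5/14.
Total probability = (4/5)(6/9) + (1/5)(5/14) = 127/210.

127/210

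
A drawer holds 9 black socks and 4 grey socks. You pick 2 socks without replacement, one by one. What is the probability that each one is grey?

P(every draw is grey) = 4/13 × 3/12 = 12/156 = 1/13.

1/13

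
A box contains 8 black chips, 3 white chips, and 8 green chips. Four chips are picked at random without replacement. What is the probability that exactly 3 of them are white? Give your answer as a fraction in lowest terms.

4/969

One ordering (white drawn first) has probability 3/19 × 2/18 × 1/17 × 16/16 = 96/93024 = 1/969.
There are C(4,3) = 4 such orderings, each equally likely, so P = 4 × 1/969 = 4/969.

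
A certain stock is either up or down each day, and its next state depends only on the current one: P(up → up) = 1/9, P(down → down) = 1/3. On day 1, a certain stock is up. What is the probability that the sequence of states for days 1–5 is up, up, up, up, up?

Day 1 is given. For each transition, use the conditional probability from the current state:
P(up | up) = 1/9; P(up | up) = 1/9; P(up | up) = 1/9; P(up | up) = 1/9.
P = 1/9 × 1/9 × 1/9 × 1/9 = 1/6561.

1/6561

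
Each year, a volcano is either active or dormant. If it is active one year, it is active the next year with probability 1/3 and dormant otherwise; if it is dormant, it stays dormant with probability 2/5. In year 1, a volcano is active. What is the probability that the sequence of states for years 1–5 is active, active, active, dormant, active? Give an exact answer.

Year 1 is given. For each transition, use the conditional probability from the current state:
P(active | active) = 1/3; P(active | active) = 1/3; P(dormant | active) = 2/3; P(active | dormant) = 3/5.
P = 1/3 × 1/3 × 2/3 × 3/5 = 6/135 = 2/45.

2/45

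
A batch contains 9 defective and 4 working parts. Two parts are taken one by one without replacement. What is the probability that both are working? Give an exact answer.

P = 4/13 × 3/12 = 12/156 = 1/13.

1/13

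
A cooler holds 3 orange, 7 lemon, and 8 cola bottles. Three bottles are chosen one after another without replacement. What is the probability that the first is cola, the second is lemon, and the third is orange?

Chain rule:
P = 8/18 × 7/17 × 3/16 = 168/4896 = 7/204.

7/204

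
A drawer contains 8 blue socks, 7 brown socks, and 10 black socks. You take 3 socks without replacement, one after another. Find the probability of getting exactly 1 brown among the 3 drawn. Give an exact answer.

One ordering (brown drawn first) has probability 7/25 × 18/24 × 17/23 = 2142/13800 = 357/2300.
There are C(3,1) = 3 such orderings, each equally likely, so P = 3 × 357/2300 = 1071/2300.

1071/2300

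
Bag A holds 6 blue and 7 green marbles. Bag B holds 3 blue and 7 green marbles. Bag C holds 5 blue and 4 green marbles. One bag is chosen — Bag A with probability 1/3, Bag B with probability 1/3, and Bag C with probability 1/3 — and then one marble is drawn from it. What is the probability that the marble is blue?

From Bag A: P(blue) = 6/13.
From Bag B: P(blue) = 3/10.
From Bag C: P(blue) = 5/9.
Total probability = (1/3)(6/13) + (1/3)(3/10) + (1/3)(5/9) = 1541/3510.

1541/3510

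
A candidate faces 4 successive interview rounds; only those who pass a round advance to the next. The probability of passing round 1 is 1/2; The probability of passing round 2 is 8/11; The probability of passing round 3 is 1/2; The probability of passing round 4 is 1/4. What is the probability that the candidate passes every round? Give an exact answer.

1/22

Each stage is reached only if all earlier stages succeed, so
P = 1/2 × 8/11 × 1/2 × 1/4 = 8/176 = 1/22.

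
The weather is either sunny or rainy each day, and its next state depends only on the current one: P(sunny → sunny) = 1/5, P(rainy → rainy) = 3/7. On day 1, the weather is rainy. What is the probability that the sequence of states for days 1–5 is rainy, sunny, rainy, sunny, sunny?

Day 1 is given. For each transition, use the conditional probability from the current state:
P(sunny | rainy) = 4/7; P(rainy | sunny) = 4/5; P(sunny | rainy) = 4/7; P(sunny | sunny) = 1/5.
P = 4/7 × 4/5 × 4/7 × 1/5 = 64/1225.

64/1225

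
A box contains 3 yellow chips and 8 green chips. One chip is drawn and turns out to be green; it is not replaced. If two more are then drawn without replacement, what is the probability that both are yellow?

1/15

After the first draw, 3 of the remaining 10 chips are yellow.
P = 3/10 × 2/9 = 6/90 = 1/15.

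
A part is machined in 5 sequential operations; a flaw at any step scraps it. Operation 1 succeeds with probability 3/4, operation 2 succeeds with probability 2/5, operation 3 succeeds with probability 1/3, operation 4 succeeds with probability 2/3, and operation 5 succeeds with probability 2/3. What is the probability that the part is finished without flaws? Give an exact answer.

Multiplying along the chain,
P = 3/4 × 2/5 × 1/3 × 2/3 × 2/3 = 24/540 = 2/45.

2/45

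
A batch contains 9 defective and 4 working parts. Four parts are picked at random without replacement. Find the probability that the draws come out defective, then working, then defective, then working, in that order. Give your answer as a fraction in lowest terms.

36/715

Chain rule:
P = 9/13 × 4/12 × 8/11 × 3/10 = 864/17160 = 36/715.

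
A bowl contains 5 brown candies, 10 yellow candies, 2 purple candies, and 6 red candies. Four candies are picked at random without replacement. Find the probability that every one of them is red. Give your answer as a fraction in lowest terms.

3/1771

P(all red) = 6/23 × 5/22 × 4/21 × 3/20 = 360/212520 = 3/1771.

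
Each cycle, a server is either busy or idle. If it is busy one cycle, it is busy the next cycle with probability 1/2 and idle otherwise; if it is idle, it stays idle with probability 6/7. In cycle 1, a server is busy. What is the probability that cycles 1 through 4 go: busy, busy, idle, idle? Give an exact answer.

3/14

Cycle 1 is given. For each transition, use the conditional probability from the current state:
P(busy | busy) = 1/2; P(idle | busy) = 1/2; P(idle | idle) = 6/7.
P = 1/2 × 1/2 × 6/7 = 6/28 = 3/14.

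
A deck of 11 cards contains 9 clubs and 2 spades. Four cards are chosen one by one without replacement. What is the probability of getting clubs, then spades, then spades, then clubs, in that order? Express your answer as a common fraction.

1/55

Chain rule:
P = 9/11 × 2/10 × 1/9 × 8/8 = 144/7920 = 1/55.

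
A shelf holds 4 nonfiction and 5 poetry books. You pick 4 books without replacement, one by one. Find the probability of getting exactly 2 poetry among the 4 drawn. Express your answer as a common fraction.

One ordering (poetry drawn first) has probability 5/9 × 4/8 × 4/7 × 3/6 = 240/3024 = 5/63.
There are C(4,2) = 6 such orderings, each equally likely, so P = 6 × 5/63 = 10/21.

10/21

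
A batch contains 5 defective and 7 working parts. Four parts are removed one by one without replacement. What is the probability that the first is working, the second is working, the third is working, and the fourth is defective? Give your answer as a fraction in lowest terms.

Each draw changes the counts, so multiply the conditional probabilities along the sequence:
P = 7/12 × 6/11 × 5/10 × 5/9 = 1050/11880 = 35/396.

35/396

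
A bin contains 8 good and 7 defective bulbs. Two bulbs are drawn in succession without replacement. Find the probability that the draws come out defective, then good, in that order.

4/15

Each draw changes the counts, so multiply the conditional probabilities along the sequence:
P = 7/15 × 8/14 = 56/210 = 4/15.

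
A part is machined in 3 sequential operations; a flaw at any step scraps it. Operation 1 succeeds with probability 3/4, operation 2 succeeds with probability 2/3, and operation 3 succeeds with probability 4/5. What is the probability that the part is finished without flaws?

2/5

The events are sequential, so multiply the conditional probabilities:
P = 3/4 × 2/3 × 4/5 = 24/60 = 2/5.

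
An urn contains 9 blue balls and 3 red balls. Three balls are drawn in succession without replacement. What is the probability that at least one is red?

34/55

P(no red) = 9/12 × 8/11 × 7/10 = 504/1320 = 21/55.
P(at least one) = 1 − 21/55 = 34/55.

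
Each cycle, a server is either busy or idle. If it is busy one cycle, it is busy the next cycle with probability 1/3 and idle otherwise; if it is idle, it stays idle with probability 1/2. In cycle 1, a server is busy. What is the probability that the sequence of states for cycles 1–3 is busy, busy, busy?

1/9

Cycle 1 is given. For each transition, use the conditional probability from the current state:
P(busy | busy) = 1/3; P(busy | busy) = 1/3.
P = 1/3 × 1/3 = 1/9.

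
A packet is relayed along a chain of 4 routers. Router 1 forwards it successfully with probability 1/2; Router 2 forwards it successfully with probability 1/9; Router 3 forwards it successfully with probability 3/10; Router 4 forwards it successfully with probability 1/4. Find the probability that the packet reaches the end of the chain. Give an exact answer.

The events are sequential, so multiply the conditional probabilities:
P = 1/2 × 1/9 × 3/10 × 1/4 = 3/720 = 1/240.

1/240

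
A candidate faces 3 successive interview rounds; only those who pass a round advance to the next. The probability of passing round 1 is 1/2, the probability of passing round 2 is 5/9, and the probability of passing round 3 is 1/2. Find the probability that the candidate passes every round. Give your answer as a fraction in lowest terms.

The events are sequential, so multiply the conditional probabilities:
P = 1/2 × 5/9 × 1/2 = 5/36.

5/36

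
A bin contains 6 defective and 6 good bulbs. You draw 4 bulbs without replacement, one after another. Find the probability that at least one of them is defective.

P(no defective) = 6/12 × 5/11 × 4/10 × 3/9 = 360/11880 = 1/33.
P(at least one) = 1 − 1/33 = 32/33.

32/33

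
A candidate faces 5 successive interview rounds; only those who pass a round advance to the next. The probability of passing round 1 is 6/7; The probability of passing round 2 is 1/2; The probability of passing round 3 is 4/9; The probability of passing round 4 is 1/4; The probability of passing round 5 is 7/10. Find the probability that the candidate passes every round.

1/30

Multiplying along the chain,
P = 6/7 × 1/2 × 4/9 × 1/4 × 7/10 = 168/5040 = 1/30.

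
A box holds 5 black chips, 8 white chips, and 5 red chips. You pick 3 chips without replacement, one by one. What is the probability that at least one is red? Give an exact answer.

265/408

P(no red) = 13/18 × 12/17 × 11/16 = 1716/4896 = 143/408.
P(at least one) = 1 − 143/408 = 265/408.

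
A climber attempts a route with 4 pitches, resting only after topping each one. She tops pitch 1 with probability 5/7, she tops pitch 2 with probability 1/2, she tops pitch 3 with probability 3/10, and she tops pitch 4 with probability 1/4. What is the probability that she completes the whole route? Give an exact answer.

Multiplying along the chain,
P = 5/7 × 1/2 × 3/10 × 1/4 = 15/560 = 3/112.

3/112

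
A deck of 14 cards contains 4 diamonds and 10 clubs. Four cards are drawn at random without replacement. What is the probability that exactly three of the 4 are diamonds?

40/1001

One ordering (diamonds drawn first) has probability 4/14 × 3/13 × 2/12 × 10/11 = 240/24024 = 10/1001.
There are C(4,3) = 4 such orderings, each equally likely, so P = 4 × 10/1001 = 40/1001.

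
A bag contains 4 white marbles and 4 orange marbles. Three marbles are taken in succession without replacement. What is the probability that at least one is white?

P(no white) = 4/8 × 3/7 × 2/6 = 24/336 = 1/14.
P(at least one) = 1 − 1/14 = 13/14.

13/14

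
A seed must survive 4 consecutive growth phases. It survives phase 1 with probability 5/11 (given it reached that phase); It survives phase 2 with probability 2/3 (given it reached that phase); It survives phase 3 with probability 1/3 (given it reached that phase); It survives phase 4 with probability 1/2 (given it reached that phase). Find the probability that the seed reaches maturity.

The events are sequential, so multiply the conditional probabilities:
P = 5/11 × 2/3 × 1/3 × 1/2 = 10/198 = 5/99.

5/99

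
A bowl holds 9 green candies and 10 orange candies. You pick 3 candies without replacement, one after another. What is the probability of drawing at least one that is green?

P(no green) = 10/19 × 9/18 × 8/17 = 720/5814 = 40/323.
P(at least one) = 1 − 40/323 = 283/323.

283/323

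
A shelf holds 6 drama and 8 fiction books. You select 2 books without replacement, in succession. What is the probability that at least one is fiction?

P(no fiction) = 6/14 × 5/13 = 30/182 = 15/91.
P(at least one) = 1 − 15/91 = 76/91.

76/91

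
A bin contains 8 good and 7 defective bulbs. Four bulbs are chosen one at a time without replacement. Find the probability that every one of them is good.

2/39

P = 8/15 × 7/14 × 6/13 × 5/12 = 1680/32760 = 2/39.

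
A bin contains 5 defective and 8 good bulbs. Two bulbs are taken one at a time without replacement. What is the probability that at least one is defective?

P(no defective) = 8/13 × 7/12 = 56/156 = 14/39.
P(at least one) = 1 − 14/39 = 25/39.

25/39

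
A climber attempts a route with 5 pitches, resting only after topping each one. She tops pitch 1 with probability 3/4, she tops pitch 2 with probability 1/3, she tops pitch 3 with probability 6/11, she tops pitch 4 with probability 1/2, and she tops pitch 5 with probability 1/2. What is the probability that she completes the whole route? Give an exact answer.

Each stage is reached only if all earlier stages succeed, so
P = 3/4 × 1/3 × 6/11 × 1/2 × 1/2 = 18/528 = 3/88.

3/88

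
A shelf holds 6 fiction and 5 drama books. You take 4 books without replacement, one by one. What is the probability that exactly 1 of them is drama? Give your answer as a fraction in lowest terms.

One ordering (drama drawn first) has probability 5/11 × 6/10 × 5/9 × 4/8 = 600/7920 = 5/66.
There are C(4,1) = 4 such orderings, each equally likely, so P = 4 × 5/66 = 10/33.

10/33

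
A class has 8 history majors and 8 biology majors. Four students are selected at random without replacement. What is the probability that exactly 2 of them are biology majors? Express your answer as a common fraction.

One ordering (biology majors drawn first) has probability 8/16 × 7/15 × 8/14 × 7/13 = 3136/43680 = 14/195.
There are C(4,2) = 6 such orderings, each equally likely, so P = 6 × 14/195 = 28/65.

28/65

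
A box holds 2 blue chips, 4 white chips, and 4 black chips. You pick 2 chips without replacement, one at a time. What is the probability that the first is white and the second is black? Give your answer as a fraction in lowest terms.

Each draw changes the counts, so multiply the conditional probabilities along the sequence:
P = 4/10 × 4/9 = 16/90 = 8/45.

8/45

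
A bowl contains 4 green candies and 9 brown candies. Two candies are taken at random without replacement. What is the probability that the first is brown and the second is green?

Multiply the probability of each draw given the previous ones:
P = 9/13 × 4/12 = 36/156 = 3/13.

3/13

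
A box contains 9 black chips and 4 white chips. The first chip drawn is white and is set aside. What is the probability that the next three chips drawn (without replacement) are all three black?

21/55

After the first draw, 9 of the remaining 12 chips are black.
P = 9/12 × 8/11 × 7/10 = 504/1320 = 21/55.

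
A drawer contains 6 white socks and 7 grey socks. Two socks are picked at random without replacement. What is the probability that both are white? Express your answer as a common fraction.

P(every draw is white) = 6/13 × 5/12 = 30/156 = 5/26.

5/26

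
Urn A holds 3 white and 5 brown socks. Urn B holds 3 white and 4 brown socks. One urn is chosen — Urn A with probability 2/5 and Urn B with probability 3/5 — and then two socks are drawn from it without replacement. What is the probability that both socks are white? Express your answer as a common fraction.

From Urn A: P(both white) = (3/8)(2/7) = 3/28.
From Urn B: P(both white) = (3/7)(2/6) = 1/7.
Total probability = (2/5)(3/28) + (3/5)(1/7) = 9/70.

9/70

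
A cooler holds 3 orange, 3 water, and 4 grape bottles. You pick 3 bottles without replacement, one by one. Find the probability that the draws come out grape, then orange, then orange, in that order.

Multiply the probability of each draw given the previous ones:
P = 4/10 × 3/9 × 2/8 = 24/720 = 1/30.

1/30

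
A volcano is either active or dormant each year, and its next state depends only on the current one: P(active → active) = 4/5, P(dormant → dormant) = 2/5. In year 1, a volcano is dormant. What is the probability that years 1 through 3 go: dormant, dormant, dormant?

Year 1 is given. For each transition, use the conditional probability from the current state:
P(dormant | dormant) = 2/5; P(dormant | dormant) = 2/5.
P = 2/5 × 2/5 = 4/25.

4/25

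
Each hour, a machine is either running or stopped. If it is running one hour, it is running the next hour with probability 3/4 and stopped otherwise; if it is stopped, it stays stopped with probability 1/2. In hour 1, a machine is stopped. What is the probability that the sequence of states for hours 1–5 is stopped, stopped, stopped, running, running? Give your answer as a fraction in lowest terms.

Hour 1 is given. For each transition, use the conditional probability from the current state:
P(stopped | stopped) = 1/2; P(stopped | stopped) = 1/2; P(running | stopped) = 1/2; P(running | running) = 3/4.
P = 1/2 × 1/2 × 1/2 × 3/4 = 3/32.

3/32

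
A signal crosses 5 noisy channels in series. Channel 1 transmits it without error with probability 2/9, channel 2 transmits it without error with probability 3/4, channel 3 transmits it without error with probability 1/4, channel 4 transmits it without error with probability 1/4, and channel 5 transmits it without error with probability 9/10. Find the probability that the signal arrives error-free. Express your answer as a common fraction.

3/320

Multiplying along the chain,
P = 2/9 × 3/4 × 1/4 × 1/4 × 9/10 = 54/5760 = 3/320.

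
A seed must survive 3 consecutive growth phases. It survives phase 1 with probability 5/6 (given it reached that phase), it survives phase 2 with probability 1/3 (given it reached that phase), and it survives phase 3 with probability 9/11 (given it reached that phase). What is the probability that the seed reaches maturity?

Each stage is reached only if all earlier stages succeed, so
P = 5/6 × 1/3 × 9/11 = 45/198 = 5/22.

5/22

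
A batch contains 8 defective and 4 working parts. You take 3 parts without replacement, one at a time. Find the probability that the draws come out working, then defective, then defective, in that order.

28/165

Multiply the probability of each draw given the previous ones:
P = 4/12 × 8/11 × 7/10 = 224/1320 = 28/165.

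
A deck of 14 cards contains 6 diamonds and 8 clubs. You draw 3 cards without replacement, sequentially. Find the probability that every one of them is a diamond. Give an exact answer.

P(all diamonds) = 6/14 × 5/13 × 4/12 = 120/2184 = 5/91.

5/91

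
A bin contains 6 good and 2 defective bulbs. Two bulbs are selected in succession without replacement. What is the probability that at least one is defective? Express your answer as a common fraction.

13/28

P(no defective) = 6/8 × 5/7 = 30/56 = 15/28.
P(at least one) = 1 − 15/28 = 13/28.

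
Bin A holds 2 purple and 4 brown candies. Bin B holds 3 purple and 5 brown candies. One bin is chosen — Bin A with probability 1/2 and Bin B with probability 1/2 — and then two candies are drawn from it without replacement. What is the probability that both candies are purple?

From Bin A: P(both purple) = (2/6)(1/5) = 1/15.
From Bin B: P(both purple) = (3/8)(2/7) = 3/28.
Total probability = (1/2)(1/15) + (1/2)(3/28) = 73/840.

73/840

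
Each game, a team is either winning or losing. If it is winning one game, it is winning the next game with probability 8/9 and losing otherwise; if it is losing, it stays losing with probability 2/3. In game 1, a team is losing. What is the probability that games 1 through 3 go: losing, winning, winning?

Game 1 is given. For each transition, use the conditional probability from the current state:
P(winning | losing) = 1/3; P(winning | winning) = 8/9.
P = 1/3 × 8/9 = 8/27.

8/27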